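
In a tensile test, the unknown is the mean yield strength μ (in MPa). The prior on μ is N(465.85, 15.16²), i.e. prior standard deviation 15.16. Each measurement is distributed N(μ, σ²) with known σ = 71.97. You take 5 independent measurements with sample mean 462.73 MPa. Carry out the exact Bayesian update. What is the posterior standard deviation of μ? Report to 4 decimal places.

For Normal data with known variance σ², a Normal(μ₀, σ₀²) prior on μ is conjugate. Posterior precision = 1/σ₀² + n/σ²; posterior mean is the precision-weighted average of μ₀ and x̄.
σ₀² = 15.16² = 229.8256, σ² = 71.97² = 5179.6809; σ² + n·σ₀² = 5179.6809 + 5·229.8256 = 6328.8089.
Posterior precision = 1/σ₀² + n/σ² = 1/229.8256 + 5/5179.6809 = (σ² + n·σ₀²)/(σ₀²σ²) = 6328.8089/(229.8256·5179.6809); posterior variance σₙ² = σ₀²σ²/(σ² + n·σ₀²) = 229.8256·5179.6809/6328.8089 = 188.095942.
Posterior SD = √σₙ² = √(229.8256·5179.6809/6328.8089) = 13.7148.

13.7148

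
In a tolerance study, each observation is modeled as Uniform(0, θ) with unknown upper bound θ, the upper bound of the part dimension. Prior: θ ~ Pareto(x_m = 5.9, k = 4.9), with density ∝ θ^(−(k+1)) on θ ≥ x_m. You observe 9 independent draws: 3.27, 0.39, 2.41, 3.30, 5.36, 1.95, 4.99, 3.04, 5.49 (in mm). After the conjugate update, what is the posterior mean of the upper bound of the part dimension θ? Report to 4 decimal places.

6.3574

A Pareto(scale x_m, shape k) prior on the upper bound θ of Uniform(0, θ) is conjugate: posterior is Pareto(max(x_m, max xᵢ), k + n).
Sample maximum = 5.49; prior scale x_m = 5.9 → posterior scale = max = 5.90.
Posterior shape = 4.9 + 9 = 13.9.
E[θ|data] = k·x_m/(k−1) = 13.9·5.90/12.9 = 6.3574.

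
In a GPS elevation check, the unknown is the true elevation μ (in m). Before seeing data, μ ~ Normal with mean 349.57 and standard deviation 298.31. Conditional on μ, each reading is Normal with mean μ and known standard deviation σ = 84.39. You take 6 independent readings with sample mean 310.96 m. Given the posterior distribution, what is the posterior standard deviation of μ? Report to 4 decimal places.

For Normal data with known variance σ², a Normal(μ₀, σ₀²) prior on μ is conjugate. Posterior precision = 1/σ₀² + n/σ²; posterior mean is the precision-weighted average of μ₀ and x̄.
σ₀² = 298.31² = 88988.8561, σ² = 84.39² = 7121.6721; σ² + n·σ₀² = 7121.6721 + 6·88988.8561 = 541054.8087.
Posterior precision = 1/σ₀² + n/σ² = 1/88988.8561 + 6/7121.6721 = (σ² + n·σ₀²)/(σ₀²σ²) = 541054.8087/(88988.8561·7121.6721); posterior variance σₙ² = σ₀²σ²/(σ² + n·σ₀²) = 88988.8561·7121.6721/541054.8087 = 1171.322098.
Posterior SD = √σₙ² = √(88988.8561·7121.6721/541054.8087) = 34.2246.

34.2246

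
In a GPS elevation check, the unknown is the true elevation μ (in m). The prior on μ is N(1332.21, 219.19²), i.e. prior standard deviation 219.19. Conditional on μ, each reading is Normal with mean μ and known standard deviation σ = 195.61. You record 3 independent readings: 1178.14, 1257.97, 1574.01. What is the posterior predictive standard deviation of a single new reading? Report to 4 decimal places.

219.8683

For Normal data with known variance σ², a Normal(μ₀, σ₀²) prior on μ is conjugate. Posterior precision = 1/σ₀² + n/σ²; posterior mean is the precision-weighted average of μ₀ and x̄.
σ₀² = 219.19² = 48044.2561, σ² = 195.61² = 38263.2721; σ² + n·σ₀² = 38263.2721 + 3·48044.2561 = 182396.0404.
Posterior precision = 1/σ₀² + n/σ² = 1/48044.2561 + 3/38263.2721 = (σ² + n·σ₀²)/(σ₀²σ²) = 182396.0404/(48044.2561·38263.2721); posterior variance σₙ² = σ₀²σ²/(σ² + n·σ₀²) = 48044.2561·38263.2721/182396.0404 = 10078.784824.
Predictive variance for one new observation = σₙ² + σ² = 48044.2561·38263.2721/182396.0404 + 38263.2721 = σ²·(σ₀² + 182396.0404)/182396.0404 = 38263.2721·230440.2965/182396.0404 = 48342.056924; SD = √(38263.2721·230440.2965/182396.0404) = 219.8683.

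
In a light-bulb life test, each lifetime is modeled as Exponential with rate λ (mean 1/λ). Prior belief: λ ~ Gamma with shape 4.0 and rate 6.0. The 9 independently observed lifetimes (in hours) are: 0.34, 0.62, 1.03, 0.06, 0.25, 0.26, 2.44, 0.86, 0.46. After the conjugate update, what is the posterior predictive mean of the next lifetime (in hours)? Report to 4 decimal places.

1.0267

With a Gamma(shape α, rate β) prior on the exponential rate λ, the posterior after n observations with total T = Σxᵢ is Gamma(α+n, β+T).
Sum of observations T = 6.32 hours; n = 9.
Posterior: Gamma(4.0+9, 6.0+6.32) = Gamma(13.0, 12.32).
The predictive distribution for the next observation is Lomax; its mean is β/(α−1) = 12.32/12.0 = 1.0267.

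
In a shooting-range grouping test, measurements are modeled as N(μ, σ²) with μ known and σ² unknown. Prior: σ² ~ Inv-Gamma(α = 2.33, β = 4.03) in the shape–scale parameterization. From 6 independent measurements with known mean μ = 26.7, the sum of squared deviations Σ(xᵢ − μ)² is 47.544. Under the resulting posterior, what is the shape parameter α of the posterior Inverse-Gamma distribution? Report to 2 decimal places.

With known mean μ and an Inverse-Gamma(α, β) prior on σ², the Normal likelihood is conjugate: posterior is Inv-Gamma(α + n/2, β + Σ(xᵢ−μ)²/2).
Posterior: Inv-Gamma(2.33 + 6/2, 4.03 + 47.544/2) = Inv-Gamma(5.33, 27.8020).
Posterior α = 5.33.

5.33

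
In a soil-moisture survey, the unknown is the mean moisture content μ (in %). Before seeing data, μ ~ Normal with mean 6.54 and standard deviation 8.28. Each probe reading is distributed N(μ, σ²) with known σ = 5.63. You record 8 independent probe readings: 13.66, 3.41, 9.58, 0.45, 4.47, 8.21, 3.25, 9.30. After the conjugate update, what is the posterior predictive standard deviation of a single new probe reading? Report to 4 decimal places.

5.9534

For Normal data with known variance σ², a Normal(μ₀, σ₀²) prior on μ is conjugate. Posterior precision = 1/σ₀² + n/σ²; posterior mean is the precision-weighted average of μ₀ and x̄.
σ₀² = 8.28² = 68.5584, σ² = 5.63² = 31.6969; σ² + n·σ₀² = 31.6969 + 8·68.5584 = 580.1641.
Posterior precision = 1/σ₀² + n/σ² = 1/68.5584 + 8/31.6969 = (σ² + n·σ₀²)/(σ₀²σ²) = 580.1641/(68.5584·31.6969); posterior variance σₙ² = σ₀²σ²/(σ² + n·σ₀²) = 68.5584·31.6969/580.1641 = 3.745645.
Predictive variance for one new observation = σₙ² + σ² = 68.5584·31.6969/580.1641 + 31.6969 = σ²·(σ₀² + 580.1641)/580.1641 = 31.6969·648.7225/580.1641 = 35.442545; SD = √(31.6969·648.7225/580.1641) = 5.9534.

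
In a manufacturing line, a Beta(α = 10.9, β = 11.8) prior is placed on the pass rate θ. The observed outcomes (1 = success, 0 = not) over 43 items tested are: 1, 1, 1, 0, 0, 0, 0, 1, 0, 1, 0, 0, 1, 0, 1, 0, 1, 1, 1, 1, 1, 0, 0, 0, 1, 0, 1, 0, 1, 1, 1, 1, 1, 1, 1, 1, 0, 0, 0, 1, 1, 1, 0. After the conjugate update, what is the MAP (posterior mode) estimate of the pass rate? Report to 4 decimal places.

0.5479

The Beta prior is conjugate to a Binomial/Bernoulli likelihood; the update adds successes to α and failures to β.
Posterior: Beta(α+k, β+n−k) = Beta(10.9+25, 11.8+18) = Beta(35.9, 29.8).
Mode of Beta(a,b) for a,b>1 is (a−1)/(a+b−2) = 34.9/63.7 = 0.5479.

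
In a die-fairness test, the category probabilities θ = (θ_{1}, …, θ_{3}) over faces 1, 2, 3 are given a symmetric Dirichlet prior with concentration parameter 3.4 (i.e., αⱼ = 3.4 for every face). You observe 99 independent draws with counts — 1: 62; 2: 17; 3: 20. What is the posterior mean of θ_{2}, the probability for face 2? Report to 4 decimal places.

The Dirichlet prior is conjugate to the Multinomial likelihood: each posterior αⱼ = prior αⱼ + observed count nⱼ.
Posterior concentration: (65.4, 20.4, 23.4), total = 109.2.
E[θ_{2}|data] = α_{2}/Σα = 20.4/109.2 = 0.1868.

0.1868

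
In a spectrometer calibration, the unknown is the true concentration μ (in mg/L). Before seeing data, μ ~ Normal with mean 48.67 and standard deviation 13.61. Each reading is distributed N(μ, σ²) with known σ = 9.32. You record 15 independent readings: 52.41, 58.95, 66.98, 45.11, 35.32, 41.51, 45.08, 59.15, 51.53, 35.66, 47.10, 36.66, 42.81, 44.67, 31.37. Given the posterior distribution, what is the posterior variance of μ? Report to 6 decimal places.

5.615279

For Normal data with known variance σ², a Normal(μ₀, σ₀²) prior on μ is conjugate. Posterior precision = 1/σ₀² + n/σ²; posterior mean is the precision-weighted average of μ₀ and x̄.
σ₀² = 13.61² = 185.2321, σ² = 9.32² = 86.8624; σ² + n·σ₀² = 86.8624 + 15·185.2321 = 2865.3439.
Posterior precision = 1/σ₀² + n/σ² = 1/185.2321 + 15/86.8624 = (σ² + n·σ₀²)/(σ₀²σ²) = 2865.3439/(185.2321·86.8624); posterior variance σₙ² = σ₀²σ²/(σ² + n·σ₀²) = 185.2321·86.8624/2865.3439 = 5.615279.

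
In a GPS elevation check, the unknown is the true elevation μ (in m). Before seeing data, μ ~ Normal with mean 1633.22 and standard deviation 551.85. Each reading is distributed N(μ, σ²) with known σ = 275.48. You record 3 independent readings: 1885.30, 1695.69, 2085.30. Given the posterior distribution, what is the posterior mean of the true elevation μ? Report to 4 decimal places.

For Normal data with known variance σ², a Normal(μ₀, σ₀²) prior on μ is conjugate. Posterior precision = 1/σ₀² + n/σ²; posterior mean is the precision-weighted average of μ₀ and x̄.
Σxᵢ = 1885.30 + 1695.69 + 2085.30 = 5666.29, so n·x̄ = 5666.29.
σ₀² = 551.85² = 304538.4225, σ² = 275.48² = 75889.2304; σ² + n·σ₀² = 75889.2304 + 3·304538.4225 = 989504.4979.
Posterior mean = (μ₀/σ₀² + n·x̄/σ²)/(1/σ₀² + n/σ²) = (σ²·μ₀ + σ₀²·n·x̄)/(σ² + n·σ₀²) = (75889.2304·1633.22 + 304538.4225·5666.29)/989504.4979 = 1849546826.901413/989504.4979 = 1869.1646.

1869.1646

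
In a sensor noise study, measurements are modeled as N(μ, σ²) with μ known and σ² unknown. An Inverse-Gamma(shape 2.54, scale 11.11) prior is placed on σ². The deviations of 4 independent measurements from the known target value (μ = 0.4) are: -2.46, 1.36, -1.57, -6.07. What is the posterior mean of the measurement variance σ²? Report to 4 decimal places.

9.8066

With known mean μ and an Inverse-Gamma(α, β) prior on σ², the Normal likelihood is conjugate: posterior is Inv-Gamma(α + n/2, β + Σ(xᵢ−μ)²/2).
Σ(xᵢ−μ)² = (-2.46)² + (1.36)² + (-1.57)² + (-6.07)² = 47.2110.
Posterior: Inv-Gamma(2.54 + 4/2, 11.11 + 47.2110/2) = Inv-Gamma(4.54, 34.71550).
E[σ²|data] = β/(α−1) = 34.71550/3.54 = 9.8066.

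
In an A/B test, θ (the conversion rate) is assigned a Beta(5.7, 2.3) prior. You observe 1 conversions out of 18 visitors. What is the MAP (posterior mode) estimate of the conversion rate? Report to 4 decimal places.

0.2375

The Beta prior is conjugate to a Binomial/Bernoulli likelihood; the update adds successes to α and failures to β.
Posterior: Beta(α+k, β+n−k) = Beta(5.7+1, 2.3+17) = Beta(6.7, 19.3).
Mode of Beta(a,b) for a,b>1 is (a−1)/(a+b−2) = 5.7/24.0 = 0.2375.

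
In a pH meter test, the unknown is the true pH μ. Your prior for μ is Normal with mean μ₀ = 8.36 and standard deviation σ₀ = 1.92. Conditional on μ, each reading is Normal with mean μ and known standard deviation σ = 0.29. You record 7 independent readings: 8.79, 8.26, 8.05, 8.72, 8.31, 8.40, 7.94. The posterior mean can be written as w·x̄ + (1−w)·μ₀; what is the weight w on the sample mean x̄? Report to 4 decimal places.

0.9968

For Normal data with known variance σ², a Normal(μ₀, σ₀²) prior on μ is conjugate. Posterior precision = 1/σ₀² + n/σ²; posterior mean is the precision-weighted average of μ₀ and x̄.
σ₀² = 1.92² = 3.6864, σ² = 0.29² = 0.0841. Prior precision 1/σ₀² = 1/3.6864; data precision n/σ² = 7/0.0841.
w = (n/σ²)/(1/σ₀² + n/σ²) = n·σ₀²/(σ² + n·σ₀²) = 7·3.6864/(0.0841 + 7·3.6864) = 25.8048/25.8889 = 0.9968.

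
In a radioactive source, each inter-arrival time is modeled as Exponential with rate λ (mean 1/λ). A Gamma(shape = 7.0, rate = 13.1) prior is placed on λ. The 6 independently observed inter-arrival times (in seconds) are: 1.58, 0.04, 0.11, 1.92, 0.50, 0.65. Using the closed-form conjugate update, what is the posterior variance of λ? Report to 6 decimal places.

With a Gamma(shape α, rate β) prior on the exponential rate λ, the posterior after n observations with total T = Σxᵢ is Gamma(α+n, β+T).
Sum of observations T = 4.80 seconds; n = 6.
Posterior: Gamma(7.0+6, 13.1+4.80) = Gamma(13.0, 17.90).
Var = α/β² = 0.040573.

0.040573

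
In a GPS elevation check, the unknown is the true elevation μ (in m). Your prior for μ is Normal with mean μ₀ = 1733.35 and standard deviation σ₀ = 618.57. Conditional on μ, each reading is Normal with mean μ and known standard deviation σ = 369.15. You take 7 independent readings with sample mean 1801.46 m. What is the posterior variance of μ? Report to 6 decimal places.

18524.880146

For Normal data with known variance σ², a Normal(μ₀, σ₀²) prior on μ is conjugate. Posterior precision = 1/σ₀² + n/σ²; posterior mean is the precision-weighted average of μ₀ and x̄.
σ₀² = 618.57² = 382628.8449, σ² = 369.15² = 136271.7225; σ² + n·σ₀² = 136271.7225 + 7·382628.8449 = 2814673.6368.
Posterior precision = 1/σ₀² + n/σ² = 1/382628.8449 + 7/136271.7225 = (σ² + n·σ₀²)/(σ₀²σ²) = 2814673.6368/(382628.8449·136271.7225); posterior variance σₙ² = σ₀²σ²/(σ² + n·σ₀²) = 382628.8449·136271.7225/2814673.6368 = 18524.880146.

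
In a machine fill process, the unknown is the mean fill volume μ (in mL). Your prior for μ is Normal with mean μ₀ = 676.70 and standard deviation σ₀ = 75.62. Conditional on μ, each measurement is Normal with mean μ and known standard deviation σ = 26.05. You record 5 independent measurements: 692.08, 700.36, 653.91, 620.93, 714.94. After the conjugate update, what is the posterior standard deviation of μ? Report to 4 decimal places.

For Normal data with known variance σ², a Normal(μ₀, σ₀²) prior on μ is conjugate. Posterior precision = 1/σ₀² + n/σ²; posterior mean is the precision-weighted average of μ₀ and x̄.
σ₀² = 75.62² = 5718.3844, σ² = 26.05² = 678.6025; σ² + n·σ₀² = 678.6025 + 5·5718.3844 = 29270.5245.
Posterior precision = 1/σ₀² + n/σ² = 1/5718.3844 + 5/678.6025 = (σ² + n·σ₀²)/(σ₀²σ²) = 29270.5245/(5718.3844·678.6025); posterior variance σₙ² = σ₀²σ²/(σ² + n·σ₀²) = 5718.3844·678.6025/29270.5245 = 132.573981.
Posterior SD = √σₙ² = √(5718.3844·678.6025/29270.5245) = 11.5141.

11.5141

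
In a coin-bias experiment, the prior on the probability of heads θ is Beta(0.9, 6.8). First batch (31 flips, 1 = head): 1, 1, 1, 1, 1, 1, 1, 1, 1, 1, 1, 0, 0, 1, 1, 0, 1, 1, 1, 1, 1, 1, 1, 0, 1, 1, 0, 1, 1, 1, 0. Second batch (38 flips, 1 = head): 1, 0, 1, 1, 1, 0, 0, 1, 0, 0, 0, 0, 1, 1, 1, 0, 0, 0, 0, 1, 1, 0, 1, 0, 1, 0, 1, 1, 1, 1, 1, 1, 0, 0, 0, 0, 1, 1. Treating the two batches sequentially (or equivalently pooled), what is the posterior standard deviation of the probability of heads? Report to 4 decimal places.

The Beta prior is conjugate to a Binomial/Bernoulli likelihood; the update adds successes to α and failures to β.
After batch 1: Beta(0.9+25, 6.8+6) = Beta(25.9, 12.8).
After batch 2: Beta(25.9+20, 12.8+18) = Beta(45.9, 30.8).
Var = αβ/((α+β)²(α+β+1)) = 45.9·30.8/(76.7²·77.7) = 0.00309280; SD = √0.00309280 = 0.0556.

0.0556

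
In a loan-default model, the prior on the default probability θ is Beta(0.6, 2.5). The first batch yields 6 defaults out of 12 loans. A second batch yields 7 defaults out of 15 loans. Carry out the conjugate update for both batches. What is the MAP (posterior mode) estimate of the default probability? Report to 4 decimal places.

0.4484

The Beta prior is conjugate to a Binomial/Bernoulli likelihood; the update adds successes to α and failures to β.
After batch 1: Beta(0.6+6, 2.5+6) = Beta(6.6, 8.5).
After batch 2: Beta(6.6+7, 8.5+8) = Beta(13.6, 16.5).
Mode of Beta(a,b) for a,b>1 is (a−1)/(a+b−2) = 12.6/28.1 = 0.4484.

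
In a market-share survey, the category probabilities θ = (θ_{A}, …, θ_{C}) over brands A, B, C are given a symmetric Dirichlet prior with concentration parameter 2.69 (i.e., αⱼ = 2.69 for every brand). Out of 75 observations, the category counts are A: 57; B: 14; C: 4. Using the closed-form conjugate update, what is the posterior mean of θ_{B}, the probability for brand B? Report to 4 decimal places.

0.2009

The Dirichlet prior is conjugate to the Multinomial likelihood: each posterior αⱼ = prior αⱼ + observed count nⱼ.
Posterior concentration: (59.69, 16.69, 6.69), total = 83.07.
E[θ_{B}|data] = α_{B}/Σα = 16.69/83.07 = 0.2009.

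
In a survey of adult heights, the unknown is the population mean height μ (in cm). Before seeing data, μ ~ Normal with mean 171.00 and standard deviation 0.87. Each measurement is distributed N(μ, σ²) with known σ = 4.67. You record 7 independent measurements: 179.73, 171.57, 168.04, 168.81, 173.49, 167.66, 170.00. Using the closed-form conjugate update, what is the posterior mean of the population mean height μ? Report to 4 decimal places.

171.0642

For Normal data with known variance σ², a Normal(μ₀, σ₀²) prior on μ is conjugate. Posterior precision = 1/σ₀² + n/σ²; posterior mean is the precision-weighted average of μ₀ and x̄.
Σxᵢ = 179.73 + 171.57 + 168.04 + 168.81 + 173.49 + 167.66 + 170.00 = 1199.3, so n·x̄ = 1199.3.
σ₀² = 0.87² = 0.7569, σ² = 4.67² = 21.8089; σ² + n·σ₀² = 21.8089 + 7·0.7569 = 27.1072.
Posterior mean = (μ₀/σ₀² + n·x̄/σ²)/(1/σ₀² + n/σ²) = (σ²·μ₀ + σ₀²·n·x̄)/(σ² + n·σ₀²) = (21.8089·171.00 + 0.7569·1199.3)/27.1072 = 4637.07207/27.1072 = 171.0642.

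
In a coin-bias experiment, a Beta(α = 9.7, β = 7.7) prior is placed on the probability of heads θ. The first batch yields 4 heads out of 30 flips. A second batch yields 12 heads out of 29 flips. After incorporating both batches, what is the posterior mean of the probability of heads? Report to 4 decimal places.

The Beta prior is conjugate to a Binomial/Bernoulli likelihood; the update adds successes to α and failures to β.
After batch 1: Beta(9.7+4, 7.7+26) = Beta(13.7, 33.7).
After batch 2: Beta(13.7+12, 33.7+17) = Beta(25.7, 50.7).
Posterior mean = α/(α+β) = 25.7/76.4 = 0.3364.

0.3364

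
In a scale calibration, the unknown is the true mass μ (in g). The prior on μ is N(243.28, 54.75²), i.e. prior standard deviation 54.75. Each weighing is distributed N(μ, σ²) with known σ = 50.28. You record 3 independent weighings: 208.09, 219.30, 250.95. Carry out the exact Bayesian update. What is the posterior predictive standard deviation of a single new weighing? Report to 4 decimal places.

For Normal data with known variance σ², a Normal(μ₀, σ₀²) prior on μ is conjugate. Posterior precision = 1/σ₀² + n/σ²; posterior mean is the precision-weighted average of μ₀ and x̄.
σ₀² = 54.75² = 2997.5625, σ² = 50.28² = 2528.0784; σ² + n·σ₀² = 2528.0784 + 3·2997.5625 = 11520.7659.
Posterior precision = 1/σ₀² + n/σ² = 1/2997.5625 + 3/2528.0784 = (σ² + n·σ₀²)/(σ₀²σ²) = 11520.7659/(2997.5625·2528.0784); posterior variance σₙ² = σ₀²σ²/(σ² + n·σ₀²) = 2997.5625·2528.0784/11520.7659 = 657.775106.
Predictive variance for one new observation = σₙ² + σ² = 2997.5625·2528.0784/11520.7659 + 2528.0784 = σ²·(σ₀² + 11520.7659)/11520.7659 = 2528.0784·14518.3284/11520.7659 = 3185.853506; SD = √(2528.0784·14518.3284/11520.7659) = 56.4434.

56.4434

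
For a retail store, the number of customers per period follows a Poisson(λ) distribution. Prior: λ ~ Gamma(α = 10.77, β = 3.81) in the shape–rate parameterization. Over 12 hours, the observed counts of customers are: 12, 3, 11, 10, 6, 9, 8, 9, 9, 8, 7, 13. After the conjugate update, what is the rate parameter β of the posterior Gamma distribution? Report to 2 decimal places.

15.81

With a Gamma(shape α, rate β) prior, the Poisson likelihood is conjugate: the posterior is Gamma(α + ΣXᵢ, β + n).
Sum of counts S = 105 over n = 12 hours.
Posterior: Gamma(α+S, β+n) = Gamma(10.77+105, 3.81+12) = Gamma(115.77, 15.81).
Posterior β = 15.81.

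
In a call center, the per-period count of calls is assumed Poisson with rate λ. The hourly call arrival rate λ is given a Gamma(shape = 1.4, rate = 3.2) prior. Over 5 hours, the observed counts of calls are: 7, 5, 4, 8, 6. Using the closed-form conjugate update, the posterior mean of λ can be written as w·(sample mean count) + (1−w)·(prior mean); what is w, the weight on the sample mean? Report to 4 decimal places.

With a Gamma(shape α, rate β) prior, the Poisson likelihood is conjugate: the posterior is Gamma(α + ΣXᵢ, β + n).
Posterior mean = (α₀+S)/(β₀+n) = [n/(β₀+n)]·(S/n) + [β₀/(β₀+n)]·(α₀/β₀), so only n and β₀ enter the weight.
Weight on data w = n/(β₀+n) = 5/(3.2+5) = 5/8.2 = 0.6098.

0.6098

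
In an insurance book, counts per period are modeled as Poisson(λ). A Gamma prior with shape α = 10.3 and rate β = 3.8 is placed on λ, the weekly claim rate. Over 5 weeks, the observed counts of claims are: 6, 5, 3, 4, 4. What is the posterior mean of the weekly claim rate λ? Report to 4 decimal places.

3.6705

With a Gamma(shape α, rate β) prior, the Poisson likelihood is conjugate: the posterior is Gamma(α + ΣXᵢ, β + n).
Sum of counts S = 22 over n = 5 weeks.
Posterior: Gamma(α+S, β+n) = Gamma(10.3+22, 3.8+5) = Gamma(32.3, 8.8).
Posterior mean = α/β = 32.3/8.8 = 3.6705.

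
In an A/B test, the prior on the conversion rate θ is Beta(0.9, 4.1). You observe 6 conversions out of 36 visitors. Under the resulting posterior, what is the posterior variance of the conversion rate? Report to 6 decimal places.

0.003333

The Beta prior is conjugate to a Binomial/Bernoulli likelihood; the update adds successes to α and failures to β.
Posterior: Beta(α+k, β+n−k) = Beta(0.9+6, 4.1+30) = Beta(6.9, 34.1).
Var = αβ/((α+β)²(α+β+1)) = 6.9·34.1/(41.0²·42.0) = 0.003333.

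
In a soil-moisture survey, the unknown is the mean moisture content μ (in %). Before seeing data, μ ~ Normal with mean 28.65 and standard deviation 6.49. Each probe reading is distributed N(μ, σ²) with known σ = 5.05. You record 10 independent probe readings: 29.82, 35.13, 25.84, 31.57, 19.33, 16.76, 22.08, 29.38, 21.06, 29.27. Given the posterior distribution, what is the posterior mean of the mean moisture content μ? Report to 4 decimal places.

For Normal data with known variance σ², a Normal(μ₀, σ₀²) prior on μ is conjugate. Posterior precision = 1/σ₀² + n/σ²; posterior mean is the precision-weighted average of μ₀ and x̄.
Σxᵢ = 29.82 + 35.13 + 25.84 + 31.57 + 19.33 + 16.76 + 22.08 + 29.38 + 21.06 + 29.27 = 260.24, so n·x̄ = 260.24.
σ₀² = 6.49² = 42.1201, σ² = 5.05² = 25.5025; σ² + n·σ₀² = 25.5025 + 10·42.1201 = 446.7035.
Posterior mean = (μ₀/σ₀² + n·x̄/σ²)/(1/σ₀² + n/σ²) = (σ²·μ₀ + σ₀²·n·x̄)/(σ² + n·σ₀²) = (25.5025·28.65 + 42.1201·260.24)/446.7035 = 11691.981449/446.7035 = 26.1739.

26.1739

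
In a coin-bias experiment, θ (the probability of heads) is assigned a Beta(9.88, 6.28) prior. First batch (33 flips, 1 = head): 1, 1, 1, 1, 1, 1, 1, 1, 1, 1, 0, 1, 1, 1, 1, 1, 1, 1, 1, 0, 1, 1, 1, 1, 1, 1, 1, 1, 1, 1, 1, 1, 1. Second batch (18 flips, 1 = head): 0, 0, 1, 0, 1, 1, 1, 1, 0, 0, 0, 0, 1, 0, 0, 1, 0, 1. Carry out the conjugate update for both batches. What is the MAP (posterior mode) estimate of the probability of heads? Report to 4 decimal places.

0.7348

The Beta prior is conjugate to a Binomial/Bernoulli likelihood; the update adds successes to α and failures to β.
After batch 1: Beta(9.88+31, 6.28+2) = Beta(40.88, 8.28).
After batch 2: Beta(40.88+8, 8.28+10) = Beta(48.88, 18.28).
Mode of Beta(a,b) for a,b>1 is (a−1)/(a+b−2) = 47.88/65.16 = 0.7348.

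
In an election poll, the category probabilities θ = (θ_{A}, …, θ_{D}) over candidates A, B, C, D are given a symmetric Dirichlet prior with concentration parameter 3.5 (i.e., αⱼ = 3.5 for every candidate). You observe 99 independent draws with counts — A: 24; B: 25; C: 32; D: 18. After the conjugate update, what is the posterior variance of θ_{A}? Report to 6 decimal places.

The Dirichlet prior is conjugate to the Multinomial likelihood: each posterior αⱼ = prior αⱼ + observed count nⱼ.
Posterior concentration: (27.5, 28.5, 35.5, 21.5), total = 113.0.
Var[θ_j] = α_j(Σα−α_j)/((Σα)²(Σα+1)) = 27.5·85.5/(113.0²·114.0) = 0.001615.

0.001615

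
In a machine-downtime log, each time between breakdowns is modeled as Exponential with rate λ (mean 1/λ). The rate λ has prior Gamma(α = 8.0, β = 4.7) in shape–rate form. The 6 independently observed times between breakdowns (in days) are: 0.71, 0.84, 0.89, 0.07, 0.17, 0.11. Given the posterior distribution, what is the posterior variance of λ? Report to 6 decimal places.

0.249554

With a Gamma(shape α, rate β) prior on the exponential rate λ, the posterior after n observations with total T = Σxᵢ is Gamma(α+n, β+T).
Sum of observations T = 2.79 days; n = 6.
Posterior: Gamma(8.0+6, 4.7+2.79) = Gamma(14.0, 7.49).
Var = α/β² = 0.249554.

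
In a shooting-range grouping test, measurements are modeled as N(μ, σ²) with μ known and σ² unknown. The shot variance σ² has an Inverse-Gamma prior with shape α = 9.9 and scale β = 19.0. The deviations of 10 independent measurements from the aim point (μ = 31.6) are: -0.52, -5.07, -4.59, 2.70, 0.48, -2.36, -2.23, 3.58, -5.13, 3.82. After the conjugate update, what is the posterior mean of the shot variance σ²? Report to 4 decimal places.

With known mean μ and an Inverse-Gamma(α, β) prior on σ², the Normal likelihood is conjugate: posterior is Inv-Gamma(α + n/2, β + Σ(xᵢ−μ)²/2).
Σ(xᵢ−μ)² = (-0.52)² + (-5.07)² + (-4.59)² + (2.70)² + (0.48)² + (-2.36)² + (-2.23)² + (3.58)² + (-5.13)² + (3.82)² = 118.8320.
Posterior: Inv-Gamma(9.9 + 10/2, 19.0 + 118.8320/2) = Inv-Gamma(14.90, 78.41600).
E[σ²|data] = β/(α−1) = 78.41600/13.90 = 5.6414.

5.6414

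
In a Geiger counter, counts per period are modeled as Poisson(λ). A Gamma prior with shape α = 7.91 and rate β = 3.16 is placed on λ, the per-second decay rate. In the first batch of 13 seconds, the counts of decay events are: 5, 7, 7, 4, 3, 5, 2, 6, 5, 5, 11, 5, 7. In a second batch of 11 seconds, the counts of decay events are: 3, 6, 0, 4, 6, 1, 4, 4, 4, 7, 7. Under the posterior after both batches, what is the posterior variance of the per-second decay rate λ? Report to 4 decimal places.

0.1707

With a Gamma(shape α, rate β) prior, the Poisson likelihood is conjugate: the posterior is Gamma(α + ΣXᵢ, β + n).
Batch 1: sum of counts S = 72 over n = 13 seconds.
After batch 1: Gamma(α+S, β+n) = Gamma(7.91+72, 3.16+13) = Gamma(79.91, 16.16).
Batch 2: sum of counts S = 46 over n = 11 seconds.
After batch 2: Gamma(α+S, β+n) = Gamma(79.91+46, 16.16+11) = Gamma(125.91, 27.16).
Var = α/β² = 125.91/27.16² = 0.1707.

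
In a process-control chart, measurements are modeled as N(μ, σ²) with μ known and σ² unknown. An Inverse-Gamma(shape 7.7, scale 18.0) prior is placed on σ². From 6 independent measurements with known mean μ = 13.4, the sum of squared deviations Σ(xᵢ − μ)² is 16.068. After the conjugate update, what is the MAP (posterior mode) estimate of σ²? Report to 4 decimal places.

2.2251

With known mean μ and an Inverse-Gamma(α, β) prior on σ², the Normal likelihood is conjugate: posterior is Inv-Gamma(α + n/2, β + Σ(xᵢ−μ)²/2).
Posterior: Inv-Gamma(7.7 + 6/2, 18.0 + 16.068/2) = Inv-Gamma(10.70, 26.0340).
Mode = β/(α+1) = 26.0340/11.70 = 2.2251.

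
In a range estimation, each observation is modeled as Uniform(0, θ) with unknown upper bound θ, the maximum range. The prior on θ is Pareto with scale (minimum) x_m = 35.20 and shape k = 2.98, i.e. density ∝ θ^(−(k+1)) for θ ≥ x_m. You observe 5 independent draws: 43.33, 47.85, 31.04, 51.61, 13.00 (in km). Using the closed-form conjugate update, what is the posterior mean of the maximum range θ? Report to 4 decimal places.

A Pareto(scale x_m, shape k) prior on the upper bound θ of Uniform(0, θ) is conjugate: posterior is Pareto(max(x_m, max xᵢ), k + n).
Sample maximum = 51.61; prior scale x_m = 35.20 → posterior scale = max = 51.61.
Posterior shape = 2.98 + 5 = 7.98.
E[θ|data] = k·x_m/(k−1) = 7.98·51.61/6.98 = 59.0040.

59.0040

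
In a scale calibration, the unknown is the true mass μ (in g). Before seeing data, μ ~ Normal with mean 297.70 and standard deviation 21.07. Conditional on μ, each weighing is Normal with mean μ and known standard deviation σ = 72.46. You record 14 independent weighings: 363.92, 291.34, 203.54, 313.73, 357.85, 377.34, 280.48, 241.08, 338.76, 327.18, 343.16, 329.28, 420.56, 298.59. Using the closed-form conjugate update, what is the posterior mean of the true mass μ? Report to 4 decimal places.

For Normal data with known variance σ², a Normal(μ₀, σ₀²) prior on μ is conjugate. Posterior precision = 1/σ₀² + n/σ²; posterior mean is the precision-weighted average of μ₀ and x̄.
Σxᵢ = 363.92 + 291.34 + 203.54 + 313.73 + 357.85 + 377.34 + 280.48 + 241.08 + 338.76 + 327.18 + 343.16 + 329.28 + 420.56 + 298.59 = 4486.81, so n·x̄ = 4486.81.
σ₀² = 21.07² = 443.9449, σ² = 72.46² = 5250.4516; σ² + n·σ₀² = 5250.4516 + 14·443.9449 = 11465.6802.
Posterior mean = (μ₀/σ₀² + n·x̄/σ²)/(1/σ₀² + n/σ²) = (σ²·μ₀ + σ₀²·n·x̄)/(σ² + n·σ₀²) = (5250.4516·297.70 + 443.9449·4486.81)/11465.6802 = 3554955.858089/11465.6802 = 310.0519.

310.0519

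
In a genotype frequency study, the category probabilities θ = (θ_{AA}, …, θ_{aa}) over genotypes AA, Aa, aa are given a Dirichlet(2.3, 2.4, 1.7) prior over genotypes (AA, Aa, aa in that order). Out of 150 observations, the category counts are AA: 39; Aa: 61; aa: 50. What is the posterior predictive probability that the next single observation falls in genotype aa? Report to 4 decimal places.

The Dirichlet prior is conjugate to the Multinomial likelihood: each posterior αⱼ = prior αⱼ + observed count nⱼ.
Posterior concentration: (41.3, 63.4, 51.7), total = 156.4.
P(next = aa | data) = α_{aa}/Σα = 0.3306.

0.3306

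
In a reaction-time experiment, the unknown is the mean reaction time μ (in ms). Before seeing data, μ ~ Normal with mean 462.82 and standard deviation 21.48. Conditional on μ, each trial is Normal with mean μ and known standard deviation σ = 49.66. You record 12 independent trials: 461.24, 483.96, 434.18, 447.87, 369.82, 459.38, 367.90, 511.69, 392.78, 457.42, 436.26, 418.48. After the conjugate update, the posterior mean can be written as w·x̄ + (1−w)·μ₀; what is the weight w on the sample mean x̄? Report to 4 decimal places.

0.6918

For Normal data with known variance σ², a Normal(μ₀, σ₀²) prior on μ is conjugate. Posterior precision = 1/σ₀² + n/σ²; posterior mean is the precision-weighted average of μ₀ and x̄.
σ₀² = 21.48² = 461.3904, σ² = 49.66² = 2466.1156. Prior precision 1/σ₀² = 1/461.3904; data precision n/σ² = 12/2466.1156.
w = (n/σ²)/(1/σ₀² + n/σ²) = n·σ₀²/(σ² + n·σ₀²) = 12·461.3904/(2466.1156 + 12·461.3904) = 5536.6848/8002.8004 = 0.6918.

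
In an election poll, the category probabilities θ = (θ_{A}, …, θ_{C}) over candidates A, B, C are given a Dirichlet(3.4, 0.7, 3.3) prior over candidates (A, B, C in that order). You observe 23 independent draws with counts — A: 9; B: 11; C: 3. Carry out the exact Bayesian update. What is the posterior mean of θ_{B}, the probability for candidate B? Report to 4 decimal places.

The Dirichlet prior is conjugate to the Multinomial likelihood: each posterior αⱼ = prior αⱼ + observed count nⱼ.
Posterior concentration: (12.4, 11.7, 6.3), total = 30.4.
E[θ_{B}|data] = α_{B}/Σα = 11.7/30.4 = 0.3849.

0.3849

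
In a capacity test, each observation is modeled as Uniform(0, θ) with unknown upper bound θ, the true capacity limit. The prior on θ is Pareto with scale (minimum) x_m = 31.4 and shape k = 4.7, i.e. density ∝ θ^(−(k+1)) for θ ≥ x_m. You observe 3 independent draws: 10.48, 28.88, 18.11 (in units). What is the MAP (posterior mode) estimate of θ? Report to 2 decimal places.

31.40

A Pareto(scale x_m, shape k) prior on the upper bound θ of Uniform(0, θ) is conjugate: posterior is Pareto(max(x_m, max xᵢ), k + n).
Sample maximum = 28.88; prior scale x_m = 31.4 → posterior scale = max = 31.40.
Posterior shape = 4.7 + 3 = 7.7.
The Pareto density is decreasing on [x_m, ∞), so the mode is x_m = 31.40.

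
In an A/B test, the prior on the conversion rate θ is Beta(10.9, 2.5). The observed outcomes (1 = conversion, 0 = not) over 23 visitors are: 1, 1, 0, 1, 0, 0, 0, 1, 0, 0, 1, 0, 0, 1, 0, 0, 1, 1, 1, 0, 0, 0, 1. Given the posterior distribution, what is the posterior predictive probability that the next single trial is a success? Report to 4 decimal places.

The Beta prior is conjugate to a Binomial/Bernoulli likelihood; the update adds successes to α and failures to β.
Posterior: Beta(α+k, β+n−k) = Beta(10.9+10, 2.5+13) = Beta(20.9, 15.5).
For a single future Bernoulli trial, P(success | data) = α/(α+β) = 0.5742.

0.5742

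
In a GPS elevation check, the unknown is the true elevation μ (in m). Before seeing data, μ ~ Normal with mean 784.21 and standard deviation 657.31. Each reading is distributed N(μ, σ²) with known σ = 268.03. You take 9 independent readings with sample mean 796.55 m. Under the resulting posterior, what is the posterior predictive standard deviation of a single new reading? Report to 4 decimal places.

282.2721

For Normal data with known variance σ², a Normal(μ₀, σ₀²) prior on μ is conjugate. Posterior precision = 1/σ₀² + n/σ²; posterior mean is the precision-weighted average of μ₀ and x̄.
σ₀² = 657.31² = 432056.4361, σ² = 268.03² = 71840.0809; σ² + n·σ₀² = 71840.0809 + 9·432056.4361 = 3960348.0058.
Posterior precision = 1/σ₀² + n/σ² = 1/432056.4361 + 9/71840.0809 = (σ² + n·σ₀²)/(σ₀²σ²) = 3960348.0058/(432056.4361·71840.0809); posterior variance σₙ² = σ₀²σ²/(σ² + n·σ₀²) = 432056.4361·71840.0809/3960348.0058 = 7837.434811.
Predictive variance for one new observation = σₙ² + σ² = 432056.4361·71840.0809/3960348.0058 + 71840.0809 = σ²·(σ₀² + 3960348.0058)/3960348.0058 = 71840.0809·4392404.4419/3960348.0058 = 79677.515711; SD = √(71840.0809·4392404.4419/3960348.0058) = 282.2721.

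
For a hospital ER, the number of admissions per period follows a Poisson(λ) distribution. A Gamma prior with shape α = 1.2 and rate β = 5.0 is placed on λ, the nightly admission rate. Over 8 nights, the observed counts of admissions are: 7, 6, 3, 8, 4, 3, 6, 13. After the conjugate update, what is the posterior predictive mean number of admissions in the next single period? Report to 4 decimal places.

With a Gamma(shape α, rate β) prior, the Poisson likelihood is conjugate: the posterior is Gamma(α + ΣXᵢ, β + n).
Sum of counts S = 50 over n = 8 nights.
Posterior: Gamma(α+S, β+n) = Gamma(1.2+50, 5.0+8) = Gamma(51.2, 13.0).
The predictive distribution for one future period is NegBinom with mean α/β = 3.9385.

3.9385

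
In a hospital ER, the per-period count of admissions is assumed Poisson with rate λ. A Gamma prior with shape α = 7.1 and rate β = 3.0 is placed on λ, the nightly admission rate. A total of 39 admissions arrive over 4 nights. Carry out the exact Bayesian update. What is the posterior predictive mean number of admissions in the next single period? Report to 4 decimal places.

With a Gamma(shape α, rate β) prior, the Poisson likelihood is conjugate: the posterior is Gamma(α + ΣXᵢ, β + n).
Posterior: Gamma(α+S, β+n) = Gamma(7.1+39, 3.0+4) = Gamma(46.1, 7.0).
The predictive distribution for one future period is NegBinom with mean α/β = 6.5857.

6.5857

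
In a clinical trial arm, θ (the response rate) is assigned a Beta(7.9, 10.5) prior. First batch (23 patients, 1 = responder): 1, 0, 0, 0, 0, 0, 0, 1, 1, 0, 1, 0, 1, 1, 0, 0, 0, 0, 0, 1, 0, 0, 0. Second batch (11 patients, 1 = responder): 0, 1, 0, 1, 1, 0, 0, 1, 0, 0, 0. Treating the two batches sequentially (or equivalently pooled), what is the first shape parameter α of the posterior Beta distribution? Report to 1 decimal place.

18.9

The Beta prior is conjugate to a Binomial/Bernoulli likelihood; the update adds successes to α and failures to β.
After batch 1: Beta(7.9+7, 10.5+16) = Beta(14.9, 26.5).
After batch 2: Beta(14.9+4, 26.5+7) = Beta(18.9, 33.5).
Posterior α = 18.9.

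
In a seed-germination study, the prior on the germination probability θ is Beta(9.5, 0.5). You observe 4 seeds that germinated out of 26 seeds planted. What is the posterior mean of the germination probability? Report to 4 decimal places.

The Beta prior is conjugate to a Binomial/Bernoulli likelihood; the update adds successes to α and failures to β.
Posterior: Beta(α+k, β+n−k) = Beta(9.5+4, 0.5+22) = Beta(13.5, 22.5).
Posterior mean = α/(α+β) = 13.5/36.0 = 0.3750.

0.3750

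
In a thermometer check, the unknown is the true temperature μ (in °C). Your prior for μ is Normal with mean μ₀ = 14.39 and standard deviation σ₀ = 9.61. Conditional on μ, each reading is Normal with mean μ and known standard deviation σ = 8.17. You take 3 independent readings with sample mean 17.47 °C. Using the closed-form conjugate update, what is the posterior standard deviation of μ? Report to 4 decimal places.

4.2344

For Normal data with known variance σ², a Normal(μ₀, σ₀²) prior on μ is conjugate. Posterior precision = 1/σ₀² + n/σ²; posterior mean is the precision-weighted average of μ₀ and x̄.
σ₀² = 9.61² = 92.3521, σ² = 8.17² = 66.7489; σ² + n·σ₀² = 66.7489 + 3·92.3521 = 343.8052.
Posterior precision = 1/σ₀² + n/σ² = 1/92.3521 + 3/66.7489 = (σ² + n·σ₀²)/(σ₀²σ²) = 343.8052/(92.3521·66.7489); posterior variance σₙ² = σ₀²σ²/(σ² + n·σ₀²) = 92.3521·66.7489/343.8052 = 17.929924.
Posterior SD = √σₙ² = √(92.3521·66.7489/343.8052) = 4.2344.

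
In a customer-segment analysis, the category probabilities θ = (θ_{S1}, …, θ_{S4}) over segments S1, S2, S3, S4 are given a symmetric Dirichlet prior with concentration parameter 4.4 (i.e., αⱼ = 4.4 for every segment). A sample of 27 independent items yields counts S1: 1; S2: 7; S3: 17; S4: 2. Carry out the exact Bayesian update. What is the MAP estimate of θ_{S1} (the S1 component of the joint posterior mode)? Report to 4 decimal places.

0.1084

The Dirichlet prior is conjugate to the Multinomial likelihood: each posterior αⱼ = prior αⱼ + observed count nⱼ.
Posterior concentration: (5.4, 11.4, 21.4, 6.4), total = 44.6.
Joint mode component: (α_{S1}−1)/(Σα−K) = 4.4/40.6 = 0.1084.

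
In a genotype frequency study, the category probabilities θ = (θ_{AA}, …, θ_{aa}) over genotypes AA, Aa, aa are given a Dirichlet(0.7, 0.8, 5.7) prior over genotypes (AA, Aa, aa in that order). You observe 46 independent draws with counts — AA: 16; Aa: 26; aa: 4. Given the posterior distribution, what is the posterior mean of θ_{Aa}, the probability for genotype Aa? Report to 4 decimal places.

The Dirichlet prior is conjugate to the Multinomial likelihood: each posterior αⱼ = prior αⱼ + observed count nⱼ.
Posterior concentration: (16.7, 26.8, 9.7), total = 53.2.
E[θ_{Aa}|data] = α_{Aa}/Σα = 26.8/53.2 = 0.5038.

0.5038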